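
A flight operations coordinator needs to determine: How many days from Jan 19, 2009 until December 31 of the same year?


Start: January 19, 2009
End: December 31, 2009
Days left in January: 12
February: 28
March: 31
April: 30
May: 31
... plus remaining months
Sum of remaining months: 334
Total: 12 + 334 = 346

346


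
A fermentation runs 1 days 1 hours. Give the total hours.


Days: 1
Extra hours: 1
Hours per day: 24
Days to hours: 1 x 24 = 24
Total: 24 + 1 = 25

25


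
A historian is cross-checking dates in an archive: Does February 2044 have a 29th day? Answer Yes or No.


Year: 2044
Divisible by 4? 2044 / 4 = 511.0 -> Yes
Divisible by 100? 2044 / 100 = 20.44 -> No
Divisible by 4 but not 100, so it IS a leap year

Yes


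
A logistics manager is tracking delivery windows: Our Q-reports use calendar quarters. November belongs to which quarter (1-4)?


Month: November (month 11)
Q1: January-March (months 1-3)
Q2: April-June (months 4-6)
Q3: July-September (months 7-9)
Q4: October-December (months 10-12)
Month 11 falls in Q4

4


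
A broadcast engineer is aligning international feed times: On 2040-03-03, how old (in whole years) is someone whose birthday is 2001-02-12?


Birth: 2001-02-12
Reference: 2040-03-03
Year difference: 2040 - 2001 = 39
Has birthday (02-12) occurred by 03-03? Yes
Age in full years: 39

39


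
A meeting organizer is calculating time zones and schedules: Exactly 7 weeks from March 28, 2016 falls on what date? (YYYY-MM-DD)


Start: 2016-03-28
Weeks to add: 7
Convert to days: 7 x 7 = 49 days
Add 49 days to 2016-03-28
Result: 2016-05-16

2016-05-16


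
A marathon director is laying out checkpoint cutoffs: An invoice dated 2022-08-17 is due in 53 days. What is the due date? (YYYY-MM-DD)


Start: 2022-08-17
Adding 53 days
Days remaining in August: 14
After August: 39 days still to add
September 2022: 30 days, 9 remaining
October 2022 has 31 days, need 9
Result: 2022-10-09

2022-10-09


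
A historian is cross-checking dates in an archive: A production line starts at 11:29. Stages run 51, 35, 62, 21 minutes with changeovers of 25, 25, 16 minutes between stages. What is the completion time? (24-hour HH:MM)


Start: 11:29 = 689 min from midnight
  after task 1 (51 min): 12:20
  after break (25 min): 12:45
  after task 2 (35 min): 13:20
  after break (25 min): 13:45
  after task 3 (62 min): 14:47
  after break (16 min): 15:03
  after task 4 (21 min): 15:24
Total elapsed: 235 minutes
End time: 15:24

15:24


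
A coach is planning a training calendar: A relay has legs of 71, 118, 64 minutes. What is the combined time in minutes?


Durations: 71, 118, 64
Running sum: 71
+ 118 = 189
+ 64 = 253
Total duration: 253 minutes
That is 4 hours and 13 minutes

253


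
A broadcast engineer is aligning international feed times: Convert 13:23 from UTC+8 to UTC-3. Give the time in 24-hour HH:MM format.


Local time: 13:23 at UTC+8 (offset 8h)
Target zone: UTC-3 (offset -3h)
Difference: -3 - (8) = -11 hours
Calculation: 13 + (-11) = 2
Result: 02:23

02:23


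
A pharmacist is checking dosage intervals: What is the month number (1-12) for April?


Calendar month order:
3. March
4. April <--
5. May
April is month number 4

4


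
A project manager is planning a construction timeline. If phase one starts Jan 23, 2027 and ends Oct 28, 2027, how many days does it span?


Start date: 2027-01-23
End date: 2027-10-28
Jan 2027: +9 days
Feb 2027: +28 days
Mar 2027: +31 days
... (7 more months)
Total: 278 days

278


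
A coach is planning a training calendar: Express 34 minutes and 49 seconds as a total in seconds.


Minutes: 34
Seconds: 49
Convert minutes to seconds: 34 x 60 = 2040
Add remaining seconds: 2040 + 49 = 2089

2089


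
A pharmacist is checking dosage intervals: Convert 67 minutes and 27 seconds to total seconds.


Minutes: 67
Extra seconds: 27
Seconds per minute: 60
Minutes to seconds: 67 x 60 = 4020
Total: 4020 + 27 = 4047

4047


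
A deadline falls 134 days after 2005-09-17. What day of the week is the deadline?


Start: 2005-09-17 (Saturday)
Step 1 - find target date: add 134 days
  2005-09-17 + 134 days = 2006-01-29
Step 2 - day of week:
  134 mod 7 = 1
  Saturday + 1 days -> Sunday
Result: Sunday (2006-01-29)

Sunday


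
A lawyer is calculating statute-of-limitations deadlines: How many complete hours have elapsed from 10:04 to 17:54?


Start: 10:04
End: 17:54
Hour difference: 17 - 10 = 7 hours
Minute difference: 54 - 4 = 50 minutes
Total minutes: 470
Complete hours: 470 / 60 = 7 (remainder 50)

7


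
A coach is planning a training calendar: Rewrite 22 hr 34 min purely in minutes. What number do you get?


Hours: 22
Extra minutes: 34
Minutes per hour: 60
Hours to minutes: 22 x 60 = 1320
Total: 1320 + 34 = 1354

1354


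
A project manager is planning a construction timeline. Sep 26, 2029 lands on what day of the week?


Date: 2029-09-26
January 1, 2029 is a Monday
Day of year: 269
Offset from Jan 1: 268 days
268 mod 7 = 2
Result: Wednesday

Wednesday


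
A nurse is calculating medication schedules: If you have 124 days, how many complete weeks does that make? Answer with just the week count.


Total days: 124
Days per week: 7
Division: 124 / 7 = 17 remainder 5
Complete weeks: 17
Remaining days: 5

17


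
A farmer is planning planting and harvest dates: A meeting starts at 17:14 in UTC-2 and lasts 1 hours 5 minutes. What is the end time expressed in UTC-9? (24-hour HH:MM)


Start: 17:14 in UTC-2
Step 1 - add duration:
  minutes: 14 + 5 = 19
  hours: 17 + 1 + 0 = 18
  end in UTC-2: 18:19
Step 2 - convert UTC-2 -> UTC-9:
  offset difference: -9 - (-2) = -7 hours
  18 + (-7) = 11 -> mod 24 = 11
Result: 11:19 in UTC-9

11:19


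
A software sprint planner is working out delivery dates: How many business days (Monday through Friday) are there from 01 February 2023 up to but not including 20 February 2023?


Start: 2023-02-01 (Wednesday)
End (exclusive): 2023-02-20 (Monday)
Total calendar days: 19
Full weeks: 19 // 7 = 2 -> 10 weekdays
Remaining 5 days starting on Wednesday:
  Wed(w), Thu(w), Fri(w), Sat(-), Sun(-) -> 3 weekdays
Total business days: 10 + 3 = 13

13


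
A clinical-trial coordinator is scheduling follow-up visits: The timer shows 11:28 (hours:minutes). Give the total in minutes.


Hours: 11
Minutes: 28
Convert hours to minutes: 11 x 60 = 660
Add remaining minutes: 660 + 28 = 688

688


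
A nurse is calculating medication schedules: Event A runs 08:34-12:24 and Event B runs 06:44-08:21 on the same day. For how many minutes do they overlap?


Interval A: [514, 744] minutes from midnight
Interval B: [404, 501] minutes from midnight
Overlap start = max(514, 404) = 514
Overlap end = min(744, 501) = 501
End <= start, so the intervals do not overlap: 0 minutes

0


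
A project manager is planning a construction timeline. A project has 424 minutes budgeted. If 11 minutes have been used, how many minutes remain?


Total budget: 424 minutes
Time used: 11 minutes
Remaining: 424 - 11 = 413 minutes
Percent used: 2.6%
Percent remaining: 97.4%

413


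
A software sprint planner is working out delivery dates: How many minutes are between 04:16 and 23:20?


Start time: 04:16 = 256 minutes from midnight
End time: 23:20 = 1400 minutes from midnight
Difference: 1400 - 256 = 1144 minutes
That is 19 hours and 4 minutes

1144


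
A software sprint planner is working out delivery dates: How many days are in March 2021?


Month: March
Year: 2021
March is a 31-day month
Total: 31 days

31


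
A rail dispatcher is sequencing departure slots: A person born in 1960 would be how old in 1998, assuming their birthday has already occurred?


Birth year: 1960
Current year: 1998
Age = current year - birth year
Age = 1998 - 1960 = 38

38


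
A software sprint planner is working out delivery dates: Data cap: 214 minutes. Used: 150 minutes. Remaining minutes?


Total budget: 214 minutes
Time used: 150 minutes
Remaining: 214 - 150 = 64 minutes
Percent used: 70.1%
Percent remaining: 29.9%

64


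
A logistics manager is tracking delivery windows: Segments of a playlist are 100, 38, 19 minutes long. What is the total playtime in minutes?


Durations: 100, 38, 19
Running sum: 100
+ 38 = 138
+ 19 = 157
Total duration: 157 minutes
That is 2 hours and 37 minutes

157


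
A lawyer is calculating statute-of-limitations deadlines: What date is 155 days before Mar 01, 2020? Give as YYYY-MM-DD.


Start: 2020-03-01
Subtracting 155 days
Days already passed in March: 1
After going back through March: 154 more days to subtract
February 2020: 29 days, 125 remaining
January 2020: 31 days, 94 remaining
December 2019: 31 days, 63 remaining
November 2019: 30 days, 33 remaining
Result: 2019-09-28

2019-09-28


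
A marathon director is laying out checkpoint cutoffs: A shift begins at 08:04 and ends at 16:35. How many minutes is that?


Start time: 08:04 = 484 minutes from midnight
End time: 16:35 = 995 minutes from midnight
Difference: 995 - 484 = 511 minutes
That is 8 hours and 31 minutes

511


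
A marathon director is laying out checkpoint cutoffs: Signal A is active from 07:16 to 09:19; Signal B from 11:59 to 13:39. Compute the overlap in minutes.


Interval A: [436, 559] minutes from midnight
Interval B: [719, 819] minutes from midnight
Overlap start = max(436, 719) = 719
Overlap end = min(559, 819) = 559
End <= start, so the intervals do not overlap: 0 minutes

0


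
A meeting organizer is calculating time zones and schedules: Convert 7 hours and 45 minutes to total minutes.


Hours: 7
Extra minutes: 45
Minutes per hour: 60
Hours to minutes: 7 x 60 = 420
Total: 420 + 45 = 465

465


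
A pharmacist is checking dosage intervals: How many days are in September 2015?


Month: September
Year: 2015
September is a 30-day month
Total: 30 days

30


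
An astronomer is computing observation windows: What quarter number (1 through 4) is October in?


Month: October (month 10)
Q1: January-March (months 1-3)
Q2: April-June (months 4-6)
Q3: July-September (months 7-9)
Q4: October-December (months 10-12)
Month 10 falls in Q4

4


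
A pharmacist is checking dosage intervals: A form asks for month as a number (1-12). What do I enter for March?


Calendar month order:
2. February
3. March <--
4. April
March is month number 3

3


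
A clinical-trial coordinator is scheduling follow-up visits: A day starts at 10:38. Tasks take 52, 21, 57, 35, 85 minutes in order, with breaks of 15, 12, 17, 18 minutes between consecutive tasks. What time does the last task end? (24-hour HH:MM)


Start: 10:38 = 638 min from midnight
  after task 1 (52 min): 11:30
  after break (15 min): 11:45
  after task 2 (21 min): 12:06
  after break (12 min): 12:18
  after task 3 (57 min): 13:15
  after break (17 min): 13:32
  after task 4 (35 min): 14:07
  after break (18 min): 14:25
  after task 5 (85 min): 15:50
Total elapsed: 312 minutes
End time: 15:50

15:50


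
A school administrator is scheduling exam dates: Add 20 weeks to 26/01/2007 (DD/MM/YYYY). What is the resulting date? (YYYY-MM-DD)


Start: 2007-01-26
Weeks to add: 20
Convert to days: 20 x 7 = 140 days
Add 140 days to 2007-01-26
Result: 2007-06-15

2007-06-15


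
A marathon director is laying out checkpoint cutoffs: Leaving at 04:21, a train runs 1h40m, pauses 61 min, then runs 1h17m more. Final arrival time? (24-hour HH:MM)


Depart: 04:21
Leg 1: +100 min -> 06:01
Layover: +61 min -> 07:02
Leg 2: +77 min -> 08:19
Total travel: 238 minutes = 3h 58m
Arrival: 08:19

08:19


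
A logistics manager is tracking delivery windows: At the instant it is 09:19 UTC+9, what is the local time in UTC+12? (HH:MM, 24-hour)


Local time: 09:19 at UTC+9 (offset 9h)
Target zone: UTC+12 (offset 12h)
Difference: 12 - (9) = 3 hours
Calculation: 9 + (3) = 12
Result: 12:19

12:19


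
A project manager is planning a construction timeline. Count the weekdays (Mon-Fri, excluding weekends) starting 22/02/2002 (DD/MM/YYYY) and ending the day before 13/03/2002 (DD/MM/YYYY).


Start: 2002-02-22 (Friday)
End (exclusive): 2002-03-13 (Wednesday)
Total calendar days: 19
Full weeks: 19 // 7 = 2 -> 10 weekdays
Remaining 5 days starting on Friday:
  Fri(w), Sat(-), Sun(-), Mon(w), Tue(w) -> 3 weekdays
Total business days: 10 + 3 = 13

13


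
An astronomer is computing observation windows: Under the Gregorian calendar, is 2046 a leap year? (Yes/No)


Year: 2046
Divisible by 4? 2046 / 4 = 511.5 -> No
Not divisible by 4, so NOT a leap year

No


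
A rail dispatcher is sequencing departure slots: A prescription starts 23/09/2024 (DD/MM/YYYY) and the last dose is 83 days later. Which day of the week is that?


Start: 2024-09-23 (Monday)
Step 1 - find target date: add 83 days
  2024-09-23 + 83 days = 2024-12-15
Step 2 - day of week:
  83 mod 7 = 6
  Monday + 6 days -> Sunday
Result: Sunday (2024-12-15)

Sunday


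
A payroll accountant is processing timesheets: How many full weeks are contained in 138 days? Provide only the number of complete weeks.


Total days: 138
Days per week: 7
Division: 138 / 7 = 19 remainder 5
Complete weeks: 19
Remaining days: 5

19


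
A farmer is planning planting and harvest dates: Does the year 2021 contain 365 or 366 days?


Year: 2021
Check leap year rules:
Divisible by 4? No
2021 is not a leap year
Days: 365

365


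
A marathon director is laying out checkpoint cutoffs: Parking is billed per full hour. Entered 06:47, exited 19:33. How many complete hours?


Start: 06:47
End: 19:33
Hour difference: 19 - 6 = 13 hours
Minute difference: 33 - 47 = -14 minutes
Total minutes: 766
Complete hours: 766 / 60 = 12 (remainder 46)

12


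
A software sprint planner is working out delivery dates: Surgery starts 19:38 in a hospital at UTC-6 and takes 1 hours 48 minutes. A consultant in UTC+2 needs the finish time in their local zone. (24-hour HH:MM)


Start: 19:38 in UTC-6
Step 1 - add duration:
  minutes: 38 + 48 = 86 (carry 1h)
  hours: 19 + 1 + 1 = 21
  end in UTC-6: 21:26
Step 2 - convert UTC-6 -> UTC+2:
  offset difference: 2 - (-6) = 8 hours
  21 + (8) = 29 -> mod 24 = 5
Result: 05:26 in UTC+2

05:26


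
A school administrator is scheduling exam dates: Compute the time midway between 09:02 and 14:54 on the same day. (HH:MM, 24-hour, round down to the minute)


Start time: 09:02 = 542 minutes from midnight
End time: 14:54 = 894 minutes from midnight
Sum: 542 + 894 = 1436
Midpoint: 1436 / 2 = 718 minutes
Convert: 718 / 60 = 11 hours, 58 minutes
Result: 11:58

11:58


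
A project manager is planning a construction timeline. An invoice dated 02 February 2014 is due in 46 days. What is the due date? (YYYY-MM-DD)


Start: 2014-02-02
Adding 46 days
Days remaining in February: 26
After February: 20 days still to add
March 2014 has 31 days, need 20
Result: 2014-03-20

2014-03-20


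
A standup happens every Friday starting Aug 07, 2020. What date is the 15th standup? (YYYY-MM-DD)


First occurrence: 2020-08-07 (occurrence 1)
Each occurrence is 7 days after the previous.
Occurrence 15 is 14 weeks after the first.
14 weeks = 98 days
2020-08-07 + 98 days = 2020-11-13

2020-11-13


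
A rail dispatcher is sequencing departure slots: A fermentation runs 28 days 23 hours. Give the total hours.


Days: 28
Extra hours: 23
Hours per day: 24
Days to hours: 28 x 24 = 672
Total: 672 + 23 = 695

695


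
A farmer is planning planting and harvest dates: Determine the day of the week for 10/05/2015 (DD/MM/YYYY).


Date: 2015-05-10
January 1, 2015 is a Thursday
Day of year: 130
Offset from Jan 1: 129 days
129 mod 7 = 3
Result: Sunday

Sunday


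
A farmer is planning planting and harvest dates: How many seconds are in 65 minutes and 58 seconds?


Minutes: 65
Extra seconds: 58
Seconds per minute: 60
Minutes to seconds: 65 x 60 = 3900
Total: 3900 + 58 = 3958

3958


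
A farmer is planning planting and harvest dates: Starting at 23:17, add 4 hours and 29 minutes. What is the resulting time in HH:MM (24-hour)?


Start time: 23:17
Adding: 4 hours 29 minutes
Minutes: 17 + 29 = 46
Hours: 23 + 4 + 0 = 27
Hour wraparound: 27 mod 24 = 3
Result: 03:46

03:46


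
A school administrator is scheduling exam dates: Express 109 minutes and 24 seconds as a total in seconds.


Minutes: 109
Seconds: 24
Convert minutes to seconds: 109 x 60 = 6540
Add remaining seconds: 6540 + 24 = 6564

6564


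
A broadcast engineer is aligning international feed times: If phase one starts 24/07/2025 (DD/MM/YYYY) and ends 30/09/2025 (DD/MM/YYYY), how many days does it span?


Start date: 2025-07-24
End date: 2025-09-30
Jul 2025: +8 days
Aug 2025: +31 days
Sep 2025: +29 days
Total: 68 days

68


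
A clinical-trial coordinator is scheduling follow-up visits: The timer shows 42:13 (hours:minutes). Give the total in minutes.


Hours: 42
Minutes: 13
Convert hours to minutes: 42 x 60 = 2520
Add remaining minutes: 2520 + 13 = 2533

2533


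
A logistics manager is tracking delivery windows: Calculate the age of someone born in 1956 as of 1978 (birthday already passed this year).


Birth year: 1956
Current year: 1978
Age = current year - birth year
Age = 1978 - 1956 = 22

22


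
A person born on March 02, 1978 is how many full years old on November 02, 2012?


Birth: 1978-03-02
Reference: 2012-11-02
Year difference: 2012 - 1978 = 34
Has birthday (03-02) occurred by 11-02? Yes
Age in full years: 34

34


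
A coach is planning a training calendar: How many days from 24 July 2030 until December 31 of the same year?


Start: July 24, 2030
End: December 31, 2030
Days left in July: 7
August: 31
September: 30
October: 31
November: 30
... plus remaining months
Sum of remaining months: 153
Total: 7 + 153 = 160

160


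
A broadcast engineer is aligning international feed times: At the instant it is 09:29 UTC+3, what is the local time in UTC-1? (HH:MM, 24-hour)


Local time: 09:29 at UTC+3 (offset 3h)
Target zone: UTC-1 (offset -1h)
Difference: -1 - (3) = -4 hours
Calculation: 9 + (-4) = 5
Result: 05:29

05:29


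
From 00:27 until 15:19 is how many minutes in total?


Start time: 00:27 = 27 minutes from midnight
End time: 15:19 = 919 minutes from midnight
Difference: 919 - 27 = 892 minutes
That is 14 hours and 52 minutes

892


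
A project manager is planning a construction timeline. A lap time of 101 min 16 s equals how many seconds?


Minutes: 101
Seconds: 16
Convert minutes to seconds: 101 x 60 = 6060
Add remaining seconds: 6060 + 16 = 6076

6076


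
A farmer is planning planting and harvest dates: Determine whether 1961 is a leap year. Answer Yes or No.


Year: 1961
Divisible by 4? 1961 / 4 = 490.25 -> No
Not divisible by 4, so NOT a leap year

No


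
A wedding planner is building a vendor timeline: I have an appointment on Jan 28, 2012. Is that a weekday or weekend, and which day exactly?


Date: 2012-01-28
January 1, 2012 is a Sunday
Day of year: 28
Offset from Jan 1: 27 days
27 mod 7 = 6
Result: Saturday

Saturday


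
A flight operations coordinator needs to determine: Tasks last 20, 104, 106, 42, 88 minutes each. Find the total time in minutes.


Durations: 20, 104, 106, 42, 88
Running sum: 20
+ 104 = 124
+ 106 = 230
+ 42 = 272
+ 88 = 360
Total duration: 360 minutes
That is 6 hours and 0 minutes

360


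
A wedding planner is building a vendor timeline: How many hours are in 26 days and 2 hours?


Days: 26
Extra hours: 2
Hours per day: 24
Days to hours: 26 x 24 = 624
Total: 624 + 2 = 626

626


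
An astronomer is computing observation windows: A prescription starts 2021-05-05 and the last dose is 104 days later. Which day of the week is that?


Start: 2021-05-05 (Wednesday)
Step 1 - find target date: add 104 days
  2021-05-05 + 104 days = 2021-08-17
Step 2 - day of week:
  104 mod 7 = 6
  Wednesday + 6 days -> Tuesday
Result: Tuesday (2021-08-17)

Tuesday


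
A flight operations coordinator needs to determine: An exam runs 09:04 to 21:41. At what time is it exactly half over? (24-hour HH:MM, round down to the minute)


Start time: 09:04 = 544 minutes from midnight
End time: 21:41 = 1301 minutes from midnight
Sum: 544 + 1301 = 1845
Midpoint: 1845 / 2 = 922 minutes
Convert: 922 / 60 = 15 hours, 22 minutes
Result: 15:22

15:22


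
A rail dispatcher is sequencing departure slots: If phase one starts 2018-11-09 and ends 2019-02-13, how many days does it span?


Start date: 2018-11-09
End date: 2019-02-13
Nov 2018: +22 days
Dec 2018: +31 days
Jan 2019: +31 days
Feb 2019: +12 days
Total: 96 days

96


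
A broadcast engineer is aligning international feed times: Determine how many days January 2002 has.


Month: January
Year: 2002
January is a 31-day month
Total: 31 days

31


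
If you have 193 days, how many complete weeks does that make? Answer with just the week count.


Total days: 193
Days per week: 7
Division: 193 / 7 = 27 remainder 4
Complete weeks: 27
Remaining days: 4

27


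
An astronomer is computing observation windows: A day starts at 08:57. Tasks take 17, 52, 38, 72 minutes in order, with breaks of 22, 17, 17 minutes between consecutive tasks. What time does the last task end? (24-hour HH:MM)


Start: 08:57 = 537 min from midnight
  after task 1 (17 min): 09:14
  after break (22 min): 09:36
  after task 2 (52 min): 10:28
  after break (17 min): 10:45
  after task 3 (38 min): 11:23
  after break (17 min): 11:40
  after task 4 (72 min): 12:52
Total elapsed: 235 minutes
End time: 12:52

12:52


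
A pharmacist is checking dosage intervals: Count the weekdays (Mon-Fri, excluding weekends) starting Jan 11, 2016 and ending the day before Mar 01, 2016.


Start: 2016-01-11 (Monday)
End (exclusive): 2016-03-01 (Tuesday)
Total calendar days: 50
Full weeks: 50 // 7 = 7 -> 35 weekdays
Remaining 1 days starting on Monday:
  Mon(w) -> 1 weekdays
Total business days: 35 + 1 = 36

36


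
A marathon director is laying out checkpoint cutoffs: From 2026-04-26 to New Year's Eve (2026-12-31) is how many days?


Start: April 26, 2026
End: December 31, 2026
Days left in April: 4
May: 31
June: 30
July: 31
August: 31
... plus remaining months
Sum of remaining months: 245
Total: 4 + 245 = 249

249


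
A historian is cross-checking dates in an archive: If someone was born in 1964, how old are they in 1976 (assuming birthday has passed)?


Birth year: 1964
Current year: 1976
Age = current year - birth year
Age = 1976 - 1964 = 12

12


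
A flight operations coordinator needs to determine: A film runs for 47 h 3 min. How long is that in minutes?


Hours: 47
Minutes: 3
Convert hours to minutes: 47 x 60 = 2820
Add remaining minutes: 2820 + 3 = 2823

2823


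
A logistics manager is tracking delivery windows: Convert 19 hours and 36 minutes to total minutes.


Hours: 19
Extra minutes: 36
Minutes per hour: 60
Hours to minutes: 19 x 60 = 1140
Total: 1140 + 36 = 1176

1176


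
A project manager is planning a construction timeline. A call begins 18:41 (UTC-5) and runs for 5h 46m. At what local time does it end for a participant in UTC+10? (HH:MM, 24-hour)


Start: 18:41 in UTC-5
Step 1 - add duration:
  minutes: 41 + 46 = 87 (carry 1h)
  hours: 18 + 5 + 1 = 24
  end in UTC-5: 00:27
Step 2 - convert UTC-5 -> UTC+10:
  offset difference: 10 - (-5) = 15 hours
  0 + (15) = 15 -> mod 24 = 15
Result: 15:27 in UTC+10

15:27


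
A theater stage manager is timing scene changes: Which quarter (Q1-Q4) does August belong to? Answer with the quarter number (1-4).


Month: August (month 8)
Q1: January-March (months 1-3)
Q2: April-June (months 4-6)
Q3: July-September (months 7-9)
Q4: October-December (months 10-12)
Month 8 falls in Q3

3


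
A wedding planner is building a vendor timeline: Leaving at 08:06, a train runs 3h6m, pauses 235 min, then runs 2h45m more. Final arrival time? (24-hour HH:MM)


Depart: 08:06
Leg 1: +186 min -> 11:12
Layover: +235 min -> 15:07
Leg 2: +165 min -> 17:52
Total travel: 586 minutes = 9h 46m
Arrival: 17:52

17:52


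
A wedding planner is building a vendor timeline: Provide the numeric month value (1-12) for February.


Calendar month order:
1. January
2. February <--
3. March
February is month number 2

2


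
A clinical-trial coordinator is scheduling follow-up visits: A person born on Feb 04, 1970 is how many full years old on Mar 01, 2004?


Birth: 1970-02-04
Reference: 2004-03-01
Year difference: 2004 - 1970 = 34
Has birthday (02-04) occurred by 03-01? Yes
Age in full years: 34

34


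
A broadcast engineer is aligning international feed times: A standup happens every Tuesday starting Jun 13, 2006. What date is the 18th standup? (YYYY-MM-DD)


First occurrence: 2006-06-13 (occurrence 1)
Each occurrence is 7 days after the previous.
Occurrence 18 is 17 weeks after the first.
17 weeks = 119 days
2006-06-13 + 119 days = 2006-10-10

2006-10-10


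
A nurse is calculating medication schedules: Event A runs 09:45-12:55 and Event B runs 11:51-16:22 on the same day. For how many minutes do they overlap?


Interval A: [585, 775] minutes from midnight
Interval B: [711, 982] minutes from midnight
Overlap start = max(585, 711) = 711
Overlap end = min(775, 982) = 775
Overlap = 775 - 711 = 64 minutes

64


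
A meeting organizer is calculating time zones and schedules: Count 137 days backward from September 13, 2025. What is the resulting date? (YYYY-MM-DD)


Start: 2025-09-13
Subtracting 137 days
Days already passed in September: 13
After going back through September: 124 more days to subtract
August 2025: 31 days, 93 remaining
July 2025: 31 days, 62 remaining
June 2025: 30 days, 32 remaining
May 2025: 31 days, 1 remaining
Result: 2025-04-29

2025-04-29


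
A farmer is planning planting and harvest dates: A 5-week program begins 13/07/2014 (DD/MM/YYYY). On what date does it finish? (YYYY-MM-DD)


Start: 2014-07-13
Weeks to add: 5
Convert to days: 5 x 7 = 35 days
Add 35 days to 2014-07-13
Result: 2014-08-17

2014-08-17


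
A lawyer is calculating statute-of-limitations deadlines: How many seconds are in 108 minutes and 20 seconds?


Minutes: 108
Extra seconds: 20
Seconds per minute: 60
Minutes to seconds: 108 x 60 = 6480
Total: 6480 + 20 = 6500

6500


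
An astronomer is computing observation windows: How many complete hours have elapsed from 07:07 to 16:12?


Start: 07:07
End: 16:12
Hour difference: 16 - 7 = 9 hours
Minute difference: 12 - 7 = 5 minutes
Total minutes: 545
Complete hours: 545 / 60 = 9 (remainder 5)

9


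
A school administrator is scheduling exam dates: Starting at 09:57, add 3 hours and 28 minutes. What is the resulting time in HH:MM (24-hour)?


Start time: 09:57
Adding: 3 hours 28 minutes
Minutes: 57 + 28 = 85
Minute overflow: 85 >= 60, so carry 1 hour, minutes = 25
Hours: 9 + 3 + 1 = 13
Result: 13:25

13:25


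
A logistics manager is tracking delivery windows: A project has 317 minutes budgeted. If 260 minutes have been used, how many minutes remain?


Total budget: 317 minutes
Time used: 260 minutes
Remaining: 317 - 260 = 57 minutes
Percent used: 82.0%
Percent remaining: 18.0%

57


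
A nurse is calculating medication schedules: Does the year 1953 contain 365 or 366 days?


Year: 1953
Check leap year rules:
Divisible by 4? No
1953 is not a leap year
Days: 365

365


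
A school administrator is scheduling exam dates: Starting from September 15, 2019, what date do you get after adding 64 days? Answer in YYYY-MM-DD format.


Start: 2019-09-15
Adding 64 days
Days remaining in September: 15
After September: 49 days still to add
October 2019: 31 days, 18 remaining
November 2019 has 30 days, need 18
Result: 2019-11-18

2019-11-18


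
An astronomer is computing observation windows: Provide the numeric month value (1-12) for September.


Calendar month order:
8. August
9. September <--
10. October
September is month number 9

9


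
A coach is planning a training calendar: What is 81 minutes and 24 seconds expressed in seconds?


Minutes: 81
Extra seconds: 24
Seconds per minute: 60
Minutes to seconds: 81 x 60 = 4860
Total: 4860 + 24 = 4884

4884


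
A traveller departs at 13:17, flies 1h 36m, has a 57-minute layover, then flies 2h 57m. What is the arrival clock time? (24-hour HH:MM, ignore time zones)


Depart: 13:17
Leg 1: +96 min -> 14:53
Layover: +57 min -> 15:50
Leg 2: +177 min -> 18:47
Total travel: 330 minutes = 5h 30m
Arrival: 18:47

18:47


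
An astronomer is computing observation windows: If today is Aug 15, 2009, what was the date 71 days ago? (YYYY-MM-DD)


Start: 2009-08-15
Subtracting 71 days
Days already passed in August: 15
After going back through August: 56 more days to subtract
July 2009: 31 days, 25 remaining
June 2009 has 30 days, need 25
Result: 2009-06-05

2009-06-05


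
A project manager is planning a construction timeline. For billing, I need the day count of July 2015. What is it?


Month: July
Year: 2015
July is a 31-day month
Total: 31 days

31


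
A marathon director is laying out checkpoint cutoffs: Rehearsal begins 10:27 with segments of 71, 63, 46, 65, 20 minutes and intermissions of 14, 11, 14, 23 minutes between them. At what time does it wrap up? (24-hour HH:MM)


Start: 10:27 = 627 min from midnight
  after task 1 (71 min): 11:38
  after break (14 min): 11:52
  after task 2 (63 min): 12:55
  after break (11 min): 13:06
  after task 3 (46 min): 13:52
  after break (14 min): 14:06
  after task 4 (65 min): 15:11
  after break (23 min): 15:34
  after task 5 (20 min): 15:54
Total elapsed: 327 minutes
End time: 15:54

15:54


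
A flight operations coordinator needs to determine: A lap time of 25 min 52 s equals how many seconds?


Minutes: 25
Seconds: 52
Convert minutes to seconds: 25 x 60 = 1500
Add remaining seconds: 1500 + 52 = 1552

1552


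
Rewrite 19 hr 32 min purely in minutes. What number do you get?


Hours: 19
Extra minutes: 32
Minutes per hour: 60
Hours to minutes: 19 x 60 = 1140
Total: 1140 + 32 = 1172

1172


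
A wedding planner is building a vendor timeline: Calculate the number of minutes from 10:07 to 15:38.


Start time: 10:07 = 607 minutes from midnight
End time: 15:38 = 938 minutes from midnight
Difference: 938 - 607 = 331 minutes
That is 5 hours and 31 minutes

331


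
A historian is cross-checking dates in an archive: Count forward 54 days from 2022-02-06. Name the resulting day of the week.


Start: 2022-02-06 (Sunday)
Step 1 - find target date: add 54 days
  2022-02-06 + 54 days = 2022-04-01
Step 2 - day of week:
  54 mod 7 = 5
  Sunday + 5 days -> Friday
Result: Friday (2022-04-01)

Friday


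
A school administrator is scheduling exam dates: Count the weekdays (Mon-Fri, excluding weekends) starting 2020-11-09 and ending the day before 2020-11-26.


Start: 2020-11-09 (Monday)
End (exclusive): 2020-11-26 (Thursday)
Total calendar days: 17
Full weeks: 17 // 7 = 2 -> 10 weekdays
Remaining 3 days starting on Monday:
  Mon(w), Tue(w), Wed(w) -> 3 weekdays
Total business days: 10 + 3 = 13

13


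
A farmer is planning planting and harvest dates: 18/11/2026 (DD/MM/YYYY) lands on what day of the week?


Date: 2026-11-18
January 1, 2026 is a Thursday
Day of year: 322
Offset from Jan 1: 321 days
321 mod 7 = 6
Result: Wednesday

Wednesday


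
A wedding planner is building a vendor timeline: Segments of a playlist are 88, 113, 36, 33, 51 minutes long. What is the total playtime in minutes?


Durations: 88, 113, 36, 33, 51
Running sum: 88
+ 113 = 201
+ 36 = 237
+ 33 = 270
+ 51 = 321
Total duration: 321 minutes
That is 5 hours and 21 minutes

321


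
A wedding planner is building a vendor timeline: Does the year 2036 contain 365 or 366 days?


Year: 2036
Check leap year rules:
Divisible by 4? Yes
Divisible by 100? No
2036 is a leap year
Days: 366

366


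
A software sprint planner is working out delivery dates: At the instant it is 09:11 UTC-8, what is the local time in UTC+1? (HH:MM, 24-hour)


Local time: 09:11 at UTC-8 (offset -8h)
Target zone: UTC+1 (offset 1h)
Difference: 1 - (-8) = 9 hours
Calculation: 9 + (9) = 18
Result: 18:11

18:11


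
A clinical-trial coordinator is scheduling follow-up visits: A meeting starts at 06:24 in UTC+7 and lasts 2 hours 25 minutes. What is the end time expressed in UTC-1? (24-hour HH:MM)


Start: 06:24 in UTC+7
Step 1 - add duration:
  minutes: 24 + 25 = 49
  hours: 6 + 2 + 0 = 8
  end in UTC+7: 08:49
Step 2 - convert UTC+7 -> UTC-1:
  offset difference: -1 - (7) = -8 hours
  8 + (-8) = 0 -> mod 24 = 0
Result: 00:49 in UTC-1

00:49


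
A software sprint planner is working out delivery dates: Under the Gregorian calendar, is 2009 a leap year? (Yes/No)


Year: 2009
Divisible by 4? 2009 / 4 = 502.25 -> No
Not divisible by 4, so NOT a leap year

No


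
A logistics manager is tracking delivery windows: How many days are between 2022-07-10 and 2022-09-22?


Start date: 2022-07-10
End date: 2022-09-22
Jul 2022: +22 days
Aug 2022: +31 days
Sep 2022: +21 days
Total: 74 days

74


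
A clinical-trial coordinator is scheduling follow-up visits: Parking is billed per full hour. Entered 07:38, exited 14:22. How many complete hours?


Start: 07:38
End: 14:22
Hour difference: 14 - 7 = 7 hours
Minute difference: 22 - 38 = -16 minutes
Total minutes: 404
Complete hours: 404 / 60 = 6 (remainder 44)

6


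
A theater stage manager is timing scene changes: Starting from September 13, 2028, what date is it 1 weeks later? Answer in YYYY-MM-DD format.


Start: 2028-09-13
Weeks to add: 1
Convert to days: 1 x 7 = 7 days
Add 7 days to 2028-09-13
Result: 2028-09-20

2028-09-20


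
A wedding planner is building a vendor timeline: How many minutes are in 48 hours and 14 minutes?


Hours: 48
Minutes: 14
Convert hours to minutes: 48 x 60 = 2880
Add remaining minutes: 2880 + 14 = 2894

2894


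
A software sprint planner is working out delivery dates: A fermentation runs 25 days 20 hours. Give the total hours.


Days: 25
Extra hours: 20
Hours per day: 24
Days to hours: 25 x 24 = 600
Total: 600 + 20 = 620

620


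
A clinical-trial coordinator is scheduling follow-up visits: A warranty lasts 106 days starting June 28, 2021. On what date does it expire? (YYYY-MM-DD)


Start: 2021-06-28
Adding 106 days
Days remaining in June: 2
After June: 104 days still to add
July 2021: 31 days, 73 remaining
August 2021: 31 days, 42 remaining
September 2021: 30 days, 12 remaining
October 2021 has 31 days, need 12
Result: 2021-10-12

2021-10-12


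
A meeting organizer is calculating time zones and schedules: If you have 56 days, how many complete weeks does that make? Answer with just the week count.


Total days: 56
Days per week: 7
Division: 56 / 7 = 8 remainder 0
Complete weeks: 8
Remaining days: 0

8


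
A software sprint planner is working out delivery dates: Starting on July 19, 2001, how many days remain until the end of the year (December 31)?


Start: July 19, 2001
End: December 31, 2001
Days left in July: 12
August: 31
September: 30
October: 31
November: 30
... plus remaining months
Sum of remaining months: 153
Total: 12 + 153 = 165

165


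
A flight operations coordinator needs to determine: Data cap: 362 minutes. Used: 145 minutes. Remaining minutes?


Total budget: 362 minutes
Time used: 145 minutes
Remaining: 362 - 145 = 217 minutes
Percent used: 40.1%
Percent remaining: 59.9%

217


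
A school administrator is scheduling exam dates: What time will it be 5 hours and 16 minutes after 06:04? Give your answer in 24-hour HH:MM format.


Start time: 06:04
Adding: 5 hours 16 minutes
Minutes: 4 + 16 = 20
Hours: 6 + 5 + 0 = 11
Result: 11:20

11:20


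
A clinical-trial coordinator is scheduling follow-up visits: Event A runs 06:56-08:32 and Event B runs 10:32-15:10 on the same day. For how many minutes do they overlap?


Interval A: [416, 512] minutes from midnight
Interval B: [632, 910] minutes from midnight
Overlap start = max(416, 632) = 632
Overlap end = min(512, 910) = 512
End <= start, so the intervals do not overlap: 0 minutes

0


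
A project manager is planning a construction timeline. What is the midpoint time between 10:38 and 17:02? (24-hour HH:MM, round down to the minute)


Start time: 10:38 = 638 minutes from midnight
End time: 17:02 = 1022 minutes from midnight
Sum: 638 + 1022 = 1660
Midpoint: 1660 / 2 = 830 minutes
Convert: 830 / 60 = 13 hours, 50 minutes
Result: 13:50

13:50


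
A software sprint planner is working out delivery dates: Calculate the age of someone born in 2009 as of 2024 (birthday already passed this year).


Birth year: 2009
Current year: 2024
Age = current year - birth year
Age = 2024 - 2009 = 15

15


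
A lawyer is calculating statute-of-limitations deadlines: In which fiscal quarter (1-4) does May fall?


Month: May (month 5)
Q1: January-March (months 1-3)
Q2: April-June (months 4-6)
Q3: July-September (months 7-9)
Q4: October-December (months 10-12)
Month 5 falls in Q2

2


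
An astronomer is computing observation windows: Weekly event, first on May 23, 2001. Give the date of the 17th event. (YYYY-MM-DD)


First occurrence: 2001-05-23 (occurrence 1)
Each occurrence is 7 days after the previous.
Occurrence 17 is 16 weeks after the first.
16 weeks = 112 days
2001-05-23 + 112 days = 2001-09-12

2001-09-12


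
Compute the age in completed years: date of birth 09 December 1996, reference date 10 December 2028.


Birth: 1996-12-09
Reference: 2028-12-10
Year difference: 2028 - 1996 = 32
Has birthday (12-09) occurred by 12-10? Yes
Age in full years: 32

32


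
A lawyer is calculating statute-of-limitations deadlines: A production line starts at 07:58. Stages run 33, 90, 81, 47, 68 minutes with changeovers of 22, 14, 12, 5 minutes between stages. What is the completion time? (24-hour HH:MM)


Start: 07:58 = 478 min from midnight
  after task 1 (33 min): 08:31
  after break (22 min): 08:53
  after task 2 (90 min): 10:23
  after break (14 min): 10:37
  after task 3 (81 min): 11:58
  after break (12 min): 12:10
  after task 4 (47 min): 12:57
  after break (5 min): 13:02
  after task 5 (68 min): 14:10
Total elapsed: 372 minutes
End time: 14:10

14:10


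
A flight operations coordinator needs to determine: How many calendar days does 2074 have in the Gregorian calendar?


Year: 2074
Check leap year rules:
Divisible by 4? No
2074 is not a leap year
Days: 365

365


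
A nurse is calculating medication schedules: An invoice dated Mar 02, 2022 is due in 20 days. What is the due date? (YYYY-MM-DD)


Start: 2022-03-02
Adding 20 days
Days remaining in March: 29
Result: 2022-03-22

2022-03-22


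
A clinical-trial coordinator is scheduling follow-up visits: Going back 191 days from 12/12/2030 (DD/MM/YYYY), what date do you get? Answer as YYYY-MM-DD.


Start: 2030-12-12
Subtracting 191 days
Days already passed in December: 12
After going back through December: 179 more days to subtract
November 2030: 30 days, 149 remaining
October 2030: 31 days, 118 remaining
September 2030: 30 days, 88 remaining
August 2030: 31 days, 57 remaining
Result: 2030-06-04

2030-06-04


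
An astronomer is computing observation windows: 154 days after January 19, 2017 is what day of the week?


Start: 2017-01-19 (Thursday)
Step 1 - find target date: add 154 days
  2017-01-19 + 154 days = 2017-06-22
Step 2 - day of week:
  154 mod 7 = 0
  Thursday + 0 days -> Thursday
Result: Thursday (2017-06-22)

Thursday


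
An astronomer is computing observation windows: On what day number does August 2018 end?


Month: August
Year: 2018
August is a 31-day month
Total: 31 days

31


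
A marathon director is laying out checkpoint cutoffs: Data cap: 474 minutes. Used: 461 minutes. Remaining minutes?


Total budget: 474 minutes
Time used: 461 minutes
Remaining: 474 - 461 = 13 minutes
Percent used: 97.3%
Percent remaining: 2.7%

13


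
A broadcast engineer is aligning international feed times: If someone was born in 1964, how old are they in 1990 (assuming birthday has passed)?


Birth year: 1964
Current year: 1990
Age = current year - birth year
Age = 1990 - 1964 = 26

26
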